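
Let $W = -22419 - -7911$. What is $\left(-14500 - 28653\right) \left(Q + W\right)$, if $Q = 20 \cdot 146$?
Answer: $500056964$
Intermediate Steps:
$W = -14508$ ($W = -22419 + 7911 = -14508$)
$Q = 2920$
$\left(-14500 - 28653\right) \left(Q + W\right) = \left(-14500 - 28653\right) \left(2920 - 14508\right) = \left(-43153\right) \left(-11588\right) = 500056964$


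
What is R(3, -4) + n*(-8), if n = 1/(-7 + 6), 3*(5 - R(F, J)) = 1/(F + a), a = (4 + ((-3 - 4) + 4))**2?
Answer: 155/12 ≈ 12.917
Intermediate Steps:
a = 1 (a = (4 + (-7 + 4))**2 = (4 - 3)**2 = 1**2 = 1)
R(F, J) = 5 - 1/(3*(1 + F)) (R(F, J) = 5 - 1/(3*(F + 1)) = 5 - 1/(3*(1 + F)))
n = -1 (n = 1/(-1) = -1)
R(3, -4) + n*(-8) = (14 + 15*3)/(3*(1 + 3)) - 1*(-8) = (1/3)*(14 + 45)/4 + 8 = (1/3)*(1/4)*59 + 8 = 59/12 + 8 = 155/12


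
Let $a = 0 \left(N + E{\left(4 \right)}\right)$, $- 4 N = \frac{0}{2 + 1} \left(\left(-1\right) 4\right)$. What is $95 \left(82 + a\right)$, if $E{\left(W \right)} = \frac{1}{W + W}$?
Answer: $7790$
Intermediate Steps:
$E{\left(W \right)} = \frac{1}{2 W}$
$N = 0$ ($N = - \frac{\frac{0}{2 + 1} \left(\left(-1\right) 4\right)}{4} = - \frac{\frac{0}{3} \left(-4\right)}{4} = - \frac{0 \cdot \frac{1}{3} \left(-4\right)}{4} = - \frac{0 \left(-4\right)}{4} = \left(- \frac{1}{4}\right) 0 = 0$)
$a = 0$ ($a = 0 \left(0 + \frac{1}{2 \cdot 4}\right) = 0 \left(0 + \frac{1}{2} \cdot \frac{1}{4}\right) = 0 \left(0 + \frac{1}{8}\right) = 0 \cdot \frac{1}{8} = 0$)
$95 \left(82 + a\right) = 95 \left(82 + 0\right) = 95 \cdot 82 = 7790$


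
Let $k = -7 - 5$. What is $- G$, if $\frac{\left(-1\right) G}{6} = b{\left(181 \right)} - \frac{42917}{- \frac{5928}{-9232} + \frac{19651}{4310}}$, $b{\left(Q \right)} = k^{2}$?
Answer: $- \frac{44942695878}{923963} \approx -48641.0$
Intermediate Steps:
$k = -12$ ($k = -7 - 5 = -12$)
$b{\left(Q \right)} = 144$ ($b{\left(Q \right)} = \left(-12\right)^{2} = 144$)
$G = \frac{44942695878}{923963}$ ($G = - 6 \left(144 - \frac{42917}{- \frac{5928}{-9232} + \frac{19651}{4310}}\right) = - 6 \left(144 - \frac{42917}{\left(-5928\right) \left(- \frac{1}{9232}\right) + 19651 \cdot \frac{1}{4310}}\right) = - 6 \left(144 - \frac{42917}{\frac{741}{1154} + \frac{19651}{4310}}\right) = - 6 \left(144 - \frac{42917}{\frac{6467741}{1243435}}\right) = - 6 \left(144 - \frac{7623499985}{923963}\right) = \left(-6\right) \left(- \frac{7490449313}{923963}\right) = \frac{44942695878}{923963} \approx 48641.0$)
$- G = \left(-1\right) \frac{44942695878}{923963} = - \frac{44942695878}{923963}$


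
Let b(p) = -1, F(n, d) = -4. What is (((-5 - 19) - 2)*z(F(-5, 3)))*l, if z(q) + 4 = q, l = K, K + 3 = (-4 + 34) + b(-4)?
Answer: 5408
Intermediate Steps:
K = 26 (K = -3 + ((-4 + 34) - 1) = -3 + (30 - 1) = -3 + 29 = 26)
l = 26
z(q) = -4 + q
(((-5 - 19) - 2)*z(F(-5, 3)))*l = (((-5 - 19) - 2)*(-4 - 4))*26 = ((-24 - 2)*(-8))*26 = -26*(-8)*26 = 208*26 = 5408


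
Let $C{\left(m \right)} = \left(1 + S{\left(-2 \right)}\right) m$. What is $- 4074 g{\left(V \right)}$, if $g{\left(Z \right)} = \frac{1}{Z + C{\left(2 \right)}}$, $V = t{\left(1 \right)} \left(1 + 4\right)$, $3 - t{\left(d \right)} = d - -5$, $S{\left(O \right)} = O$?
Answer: $\frac{4074}{17} \approx 239.65$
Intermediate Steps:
$t{\left(d \right)} = -2 - d$ ($t{\left(d \right)} = 3 - \left(d - -5\right) = 3 - \left(d + 5\right) = 3 - \left(5 + d\right) = -2 - d$)
$C{\left(m \right)} = - m$ ($C{\left(m \right)} = \left(1 - 2\right) m = - m$)
$V = -15$ ($V = \left(-2 - 1\right) \left(1 + 4\right) = \left(-2 - 1\right) 5 = \left(-3\right) 5 = -15$)
$g{\left(Z \right)} = \frac{1}{-2 + Z}$ ($g{\left(Z \right)} = \frac{1}{Z - 2} = \frac{1}{-2 + Z}$)
$- 4074 g{\left(V \right)} = - \frac{4074}{-2 - 15} = - \frac{4074}{-17} = \left(-4074\right) \left(- \frac{1}{17}\right) = \frac{4074}{17}$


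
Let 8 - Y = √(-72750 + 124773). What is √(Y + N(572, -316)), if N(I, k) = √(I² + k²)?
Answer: √(8 - √52023 + 4*√26690) ≈ 20.818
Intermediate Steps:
Y = 8 - √52023 (Y = 8 - √(-72750 + 124773) = 8 - √52023 ≈ -220.09)
√(Y + N(572, -316)) = √((8 - √52023) + √(572² + (-316)²)) = √((8 - √52023) + √(327184 + 99856)) = √((8 - √52023) + √427040) = √((8 - √52023) + 4*√26690) = √(8 - √52023 + 4*√26690)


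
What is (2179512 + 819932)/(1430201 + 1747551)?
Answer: 749861/794438 ≈ 0.94389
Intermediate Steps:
(2179512 + 819932)/(1430201 + 1747551) = 2999444/3177752 = 2999444*(1/3177752) = 749861/794438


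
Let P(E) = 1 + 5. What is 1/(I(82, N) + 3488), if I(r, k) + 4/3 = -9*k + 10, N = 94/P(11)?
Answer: 3/10067 ≈ 0.00029800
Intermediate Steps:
P(E) = 6
N = 47/3 (N = 94/6 = 94*(1/6) = 47/3 ≈ 15.667)
I(r, k) = 26/3 - 9*k (I(r, k) = -4/3 + (-9*k + 10) = -4/3 + (10 - 9*k) = 26/3 - 9*k)
1/(I(82, N) + 3488) = 1/((26/3 - 9*47/3) + 3488) = 1/((26/3 - 141) + 3488) = 1/(-397/3 + 3488) = 1/(10067/3) = 3/10067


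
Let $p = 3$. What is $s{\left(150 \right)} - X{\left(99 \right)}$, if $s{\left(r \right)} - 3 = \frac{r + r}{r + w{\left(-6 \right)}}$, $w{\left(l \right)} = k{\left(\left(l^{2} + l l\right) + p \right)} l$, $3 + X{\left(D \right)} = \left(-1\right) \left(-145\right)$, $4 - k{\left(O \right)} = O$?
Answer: $- \frac{6647}{48} \approx -138.48$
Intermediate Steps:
$k{\left(O \right)} = 4 - O$
$X{\left(D \right)} = 142$ ($X{\left(D \right)} = -3 - -145 = -3 + 145 = 142$)
$w{\left(l \right)} = l \left(1 - 2 l^{2}\right)$ ($w{\left(l \right)} = \left(4 - \left(\left(l^{2} + l l\right) + 3\right)\right) l = \left(4 - \left(\left(l^{2} + l^{2}\right) + 3\right)\right) l = \left(4 - \left(2 l^{2} + 3\right)\right) l = \left(4 - \left(3 + 2 l^{2}\right)\right) l = \left(1 - 2 l^{2}\right) l = l \left(1 - 2 l^{2}\right)$)
$s{\left(r \right)} = 3 + \frac{2 r}{426 + r}$ ($s{\left(r \right)} = 3 + \frac{r + r}{r - \left(6 + 2 \left(-6\right)^{3}\right)} = 3 + \frac{2 r}{r - -426} = 3 + \frac{2 r}{r + \left(-6 + 432\right)} = 3 + \frac{2 r}{r + 426} = 3 + \frac{2 r}{426 + r}$)
$s{\left(150 \right)} - X{\left(99 \right)} = \frac{1278 + 5 \cdot 150}{426 + 150} - 142 = \frac{1278 + 750}{576} - 142 = \frac{1}{576} \cdot 2028 - 142 = \frac{169}{48} - 142 = - \frac{6647}{48}$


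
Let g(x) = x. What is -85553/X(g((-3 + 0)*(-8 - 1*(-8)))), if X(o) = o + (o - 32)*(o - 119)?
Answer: -85553/3808 ≈ -22.467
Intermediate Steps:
X(o) = o + (-119 + o)*(-32 + o) (X(o) = o + (-32 + o)*(-119 + o) = o + (-119 + o)*(-32 + o))
-85553/X(g((-3 + 0)*(-8 - 1*(-8)))) = -85553/(3808 + ((-3 + 0)*(-8 - 1*(-8)))**2 - 150*(-3 + 0)*(-8 - 1*(-8))) = -85553/(3808 + (-3*(-8 + 8))**2 - (-450)*(-8 + 8)) = -85553/(3808 + (-3*0)**2 - (-450)*0) = -85553/(3808 + 0**2 - 150*0) = -85553/(3808 + 0 + 0) = -85553/3808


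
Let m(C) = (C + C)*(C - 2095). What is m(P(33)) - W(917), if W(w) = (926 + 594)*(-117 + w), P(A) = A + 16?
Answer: -1416508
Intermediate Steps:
P(A) = 16 + A
W(w) = -177840 + 1520*w (W(w) = 1520*(-117 + w) = -177840 + 1520*w)
m(C) = 2*C*(-2095 + C) (m(C) = (2*C)*(-2095 + C) = 2*C*(-2095 + C))
m(P(33)) - W(917) = 2*(16 + 33)*(-2095 + (16 + 33)) - (-177840 + 1520*917) = 2*49*(-2095 + 49) - (-177840 + 1393840) = 2*49*(-2046) - 1*1216000 = -200508 - 1216000 = -1416508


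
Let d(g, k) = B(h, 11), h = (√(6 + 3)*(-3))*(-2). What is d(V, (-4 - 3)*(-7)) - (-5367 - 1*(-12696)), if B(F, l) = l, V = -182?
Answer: -7318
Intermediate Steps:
h = 18 (h = (√9*(-3))*(-2) = (3*(-3))*(-2) = -9*(-2) = 18)
d(g, k) = 11
d(V, (-4 - 3)*(-7)) - (-5367 - 1*(-12696)) = 11 - (-5367 - 1*(-12696)) = 11 - (-5367 + 12696) = 11 - 1*7329 = 11 - 7329 = -7318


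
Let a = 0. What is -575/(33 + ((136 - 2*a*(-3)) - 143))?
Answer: -575/26 ≈ -22.115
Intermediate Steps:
-575/(33 + ((136 - 2*a*(-3)) - 143)) = -575/(33 + ((136 - 2*0*(-3)) - 143)) = -575/(33 + ((136 + 0*(-3)) - 143)) = -575/(33 + ((136 + 0) - 143)) = -575/(33 + (136 - 143)) = -575/(33 - 7) = -575/26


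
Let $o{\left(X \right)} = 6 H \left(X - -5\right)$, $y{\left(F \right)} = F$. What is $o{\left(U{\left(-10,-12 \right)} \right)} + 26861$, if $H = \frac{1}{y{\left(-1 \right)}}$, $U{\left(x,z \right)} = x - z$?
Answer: $26819$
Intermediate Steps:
$H = -1$ ($H = \frac{1}{-1} = -1$)
$o{\left(X \right)} = -30 - 6 X$ ($o{\left(X \right)} = 6 \left(-1\right) \left(X - -5\right) = - 6 \left(X + 5\right) = - 6 \left(5 + X\right) = -30 - 6 X$)
$o{\left(U{\left(-10,-12 \right)} \right)} + 26861 = \left(-30 - 6 \left(-10 - -12\right)\right) + 26861 = \left(-30 - 6 \left(-10 + 12\right)\right) + 26861 = \left(-30 - 12\right) + 26861 = -42 + 26861 = 26819$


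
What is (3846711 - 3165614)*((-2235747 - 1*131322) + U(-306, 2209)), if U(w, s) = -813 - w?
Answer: -1612548910872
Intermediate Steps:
(3846711 - 3165614)*((-2235747 - 1*131322) + U(-306, 2209)) = (3846711 - 3165614)*((-2235747 - 1*131322) + (-813 - 1*(-306))) = 681097*((-2235747 - 131322) + (-813 + 306)) = 681097*(-2367069 - 507) = 681097*(-2367576) = -1612548910872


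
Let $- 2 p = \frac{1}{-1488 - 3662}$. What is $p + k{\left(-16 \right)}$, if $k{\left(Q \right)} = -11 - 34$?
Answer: $- \frac{463499}{10300} \approx -45.0$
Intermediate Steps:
$k{\left(Q \right)} = -45$ ($k{\left(Q \right)} = -11 - 34 = -45$)
$p = \frac{1}{10300}$ ($p = - \frac{1}{2 \left(-1488 - 3662\right)} = - \frac{1}{2 \left(-5150\right)} = \left(- \frac{1}{2}\right) \left(- \frac{1}{5150}\right) = \frac{1}{10300} \approx 9.7087 \cdot 10^{-5}$)
$p + k{\left(-16 \right)} = \frac{1}{10300} - 45 = - \frac{463499}{10300}$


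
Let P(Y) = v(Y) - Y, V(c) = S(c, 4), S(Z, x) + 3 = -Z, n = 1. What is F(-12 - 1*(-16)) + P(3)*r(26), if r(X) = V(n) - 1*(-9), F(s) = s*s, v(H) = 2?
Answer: 11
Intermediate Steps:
S(Z, x) = -3 - Z
V(c) = -3 - c
P(Y) = 2 - Y
F(s) = s²
r(X) = 5 (r(X) = (-3 - 1*1) - 1*(-9) = (-3 - 1) + 9 = -4 + 9 = 5)
F(-12 - 1*(-16)) + P(3)*r(26) = (-12 - 1*(-16))² + (2 - 1*3)*5 = (-12 + 16)² + (2 - 3)*5 = 4² - 1*5 = 16 - 5 = 11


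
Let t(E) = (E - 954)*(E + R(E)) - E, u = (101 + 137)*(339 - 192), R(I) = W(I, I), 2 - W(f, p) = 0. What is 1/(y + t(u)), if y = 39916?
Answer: 1/1190716546 ≈ 8.3983e-10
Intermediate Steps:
W(f, p) = 2 (W(f, p) = 2 - 1*0 = 2 + 0 = 2)
R(I) = 2
u = 34986 (u = 238*147 = 34986)
t(E) = -E + (-954 + E)*(2 + E) (t(E) = (E - 954)*(E + 2) - E = (-954 + E)*(2 + E) - E = -E + (-954 + E)*(2 + E))
1/(y + t(u)) = 1/(39916 + (-1908 + 34986² - 953*34986)) = 1/(39916 + (-1908 + 1224020196 - 33341658)) = 1/(39916 + 1190676630) = 1/1190716546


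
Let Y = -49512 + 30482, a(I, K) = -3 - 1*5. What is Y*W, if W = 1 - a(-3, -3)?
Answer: -171270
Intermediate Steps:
a(I, K) = -8 (a(I, K) = -3 - 5 = -8)
Y = -19030
W = 9 (W = 1 - 1*(-8) = 1 + 8 = 9)
Y*W = -19030*9 = -171270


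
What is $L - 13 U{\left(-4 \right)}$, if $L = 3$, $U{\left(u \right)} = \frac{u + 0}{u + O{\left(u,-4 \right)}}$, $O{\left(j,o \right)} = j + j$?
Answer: $- \frac{4}{3} \approx -1.3333$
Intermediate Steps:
$O{\left(j,o \right)} = 2 j$
$U{\left(u \right)} = \frac{1}{3}$ ($U{\left(u \right)} = \frac{u + 0}{u + 2 u} = \frac{u}{3 u} = u \frac{1}{3 u} = \frac{1}{3}$)
$L - 13 U{\left(-4 \right)} = 3 - \frac{13}{3} = - \frac{4}{3}$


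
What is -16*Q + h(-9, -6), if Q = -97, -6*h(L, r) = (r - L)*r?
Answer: 1555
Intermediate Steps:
h(L, r) = -r*(r - L)/6 (h(L, r) = -(r - L)*r/6 = -r*(r - L)/6)
-16*Q + h(-9, -6) = -16*(-97) + (⅙)*(-6)*(-9 - 1*(-6)) = 1552 + (⅙)*(-6)*(-9 + 6) = 1552 + (⅙)*(-6)*(-3) = 1552 + 3 = 1555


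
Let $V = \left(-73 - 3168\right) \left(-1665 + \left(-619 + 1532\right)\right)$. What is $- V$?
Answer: $-2437232$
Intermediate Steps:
$V = 2437232$ ($V = - 3241 \left(-1665 + 913\right) = \left(-3241\right) \left(-752\right) = 2437232$)
$- V = \left(-1\right) 2437232 = -2437232$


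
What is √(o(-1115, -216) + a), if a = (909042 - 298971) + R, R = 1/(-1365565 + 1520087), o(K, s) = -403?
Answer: 3*√1617452488366426/154522 ≈ 780.81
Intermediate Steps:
R = 1/154522 ≈ 6.4716e-6
a = 94269391063/154522 (a = (909042 - 298971) + 1/154522 = 610071 + 1/154522 = 94269391063/154522 ≈ 6.1007e+5)
√(o(-1115, -216) + a) = √(-403 + 94269391063/154522) = √(94207118697/154522) = 3*√1617452488366426/154522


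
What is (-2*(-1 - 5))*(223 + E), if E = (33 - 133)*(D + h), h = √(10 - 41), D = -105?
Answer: 128676 - 1200*I*√31 ≈ 1.2868e+5 - 6681.3*I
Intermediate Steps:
h = I*√31 (h = √(-31) = I*√31 ≈ 5.5678*I)
E = 10500 - 100*I*√31 (E = (33 - 133)*(-105 + I*√31) = -100*(-105 + I*√31) = 10500 - 100*I*√31 ≈ 10500.0 - 556.78*I)
(-2*(-1 - 5))*(223 + E) = (-2*(-1 - 5))*(223 + (10500 - 100*I*√31)) = (-2*(-6))*(10723 - 100*I*√31) = 12*(10723 - 100*I*√31) = 128676 - 1200*I*√31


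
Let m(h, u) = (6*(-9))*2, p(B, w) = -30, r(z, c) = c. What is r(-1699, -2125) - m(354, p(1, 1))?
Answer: -2017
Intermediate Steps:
m(h, u) = -108 (m(h, u) = -54*2 = -108)
r(-1699, -2125) - m(354, p(1, 1)) = -2125 - 1*(-108) = -2125 + 108 = -2017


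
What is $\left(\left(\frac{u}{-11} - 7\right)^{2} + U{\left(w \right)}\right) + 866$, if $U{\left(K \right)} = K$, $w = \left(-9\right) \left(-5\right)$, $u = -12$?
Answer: $\frac{114456}{121} \approx 945.92$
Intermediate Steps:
$w = 45$
$\left(\left(\frac{u}{-11} - 7\right)^{2} + U{\left(w \right)}\right) + 866 = \left(\left(- \frac{12}{-11} - 7\right)^{2} + 45\right) + 866 = \left(\left(\left(-12\right) \left(- \frac{1}{11}\right) - 7\right)^{2} + 45\right) + 866 = \left(\left(\frac{12}{11} - 7\right)^{2} + 45\right) + 866 = \left(\left(- \frac{65}{11}\right)^{2} + 45\right) + 866 = \left(\frac{4225}{121} + 45\right) + 866 = \frac{9670}{121} + 866 = \frac{114456}{121}$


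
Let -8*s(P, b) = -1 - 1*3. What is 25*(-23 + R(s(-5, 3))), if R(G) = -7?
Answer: -750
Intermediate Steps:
s(P, b) = ½ (s(P, b) = -(-1 - 1*3)/8 = -(-1 - 3)/8 = -⅛*(-4) = ½)
25*(-23 + R(s(-5, 3))) = 25*(-23 - 7) = 25*(-30) = -750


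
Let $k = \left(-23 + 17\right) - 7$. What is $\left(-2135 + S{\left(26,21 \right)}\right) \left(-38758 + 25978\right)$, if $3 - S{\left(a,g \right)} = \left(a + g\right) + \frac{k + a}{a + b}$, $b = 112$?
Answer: $\frac{640522950}{23} \approx 2.7849 \cdot 10^{7}$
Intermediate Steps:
$k = -13$ ($k = -6 - 7 = -13$)
$S{\left(a,g \right)} = 3 - a - g - \frac{-13 + a}{112 + a}$ ($S{\left(a,g \right)} = 3 - \left(\left(a + g\right) + \frac{-13 + a}{a + 112}\right) = 3 - \left(\left(a + g\right) + \frac{-13 + a}{112 + a}\right) = 3 - \left(a + g + \frac{-13 + a}{112 + a}\right) = 3 - a - g - \frac{-13 + a}{112 + a}$)
$\left(-2135 + S{\left(26,21 \right)}\right) \left(-38758 + 25978\right) = \left(-2135 + \frac{349 - 26^{2} - 2352 - 2860 - 26 \cdot 21}{112 + 26}\right) \left(-38758 + 25978\right) = \left(-2135 + \frac{349 - 676 - 2352 - 2860 - 546}{138}\right) \left(-12780\right) = \left(-2135 + \frac{1}{138} \left(-6085\right)\right) \left(-12780\right) = \left(-2135 - \frac{6085}{138}\right) \left(-12780\right) = \left(- \frac{300715}{138}\right) \left(-12780\right) = \frac{640522950}{23}$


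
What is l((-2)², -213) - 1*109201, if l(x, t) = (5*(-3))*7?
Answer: -109306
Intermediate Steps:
l(x, t) = -105 (l(x, t) = -15*7 = -105)
l((-2)², -213) - 1*109201 = -105 - 1*109201 = -105 - 109201 = -109306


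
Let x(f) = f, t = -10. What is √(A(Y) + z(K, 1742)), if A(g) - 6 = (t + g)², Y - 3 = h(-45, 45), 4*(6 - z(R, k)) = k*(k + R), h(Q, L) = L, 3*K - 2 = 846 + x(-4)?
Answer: I*√7917351/3 ≈ 937.93*I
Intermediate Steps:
K = 844/3 (K = ⅔ + (846 - 4)/3 = ⅔ + (⅓)*842 = ⅔ + 842/3 = 844/3 ≈ 281.33)
z(R, k) = 6 - k*(R + k)/4 (z(R, k) = 6 - k*(k + R)/4 = 6 - k*(R + k)/4)
Y = 48 (Y = 3 + 45 = 48)
A(g) = 6 + (-10 + g)²
√(A(Y) + z(K, 1742)) = √((6 + (-10 + 48)²) + (6 - ¼*1742² - ¼*844/3*1742)) = √((6 + 38²) + (6 - ¼*3034564 - 367562/3)) = √((6 + 1444) + (6 - 758641 - 367562/3)) = √(1450 - 2643467/3) = √(-2639117/3) = I*√7917351/3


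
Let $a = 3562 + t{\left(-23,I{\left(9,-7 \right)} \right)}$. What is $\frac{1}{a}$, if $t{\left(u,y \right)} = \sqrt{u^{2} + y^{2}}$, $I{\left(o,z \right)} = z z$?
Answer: $\frac{1781}{6342457} - \frac{\sqrt{2930}}{12684914} \approx 0.00027654$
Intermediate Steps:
$I{\left(o,z \right)} = z^{2}$
$a = 3562 + \sqrt{2930}$ ($a = 3562 + \sqrt{\left(-23\right)^{2} + \left(\left(-7\right)^{2}\right)^{2}} = 3562 + \sqrt{529 + 49^{2}} = 3562 + \sqrt{529 + 2401} = 3562 + \sqrt{2930} \approx 3616.1$)
$\frac{1}{a} = \frac{1}{3562 + \sqrt{2930}}$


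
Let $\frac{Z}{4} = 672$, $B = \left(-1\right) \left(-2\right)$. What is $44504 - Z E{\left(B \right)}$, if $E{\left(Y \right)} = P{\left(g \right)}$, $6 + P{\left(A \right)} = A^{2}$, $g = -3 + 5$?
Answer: $49880$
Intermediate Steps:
$g = 2$
$P{\left(A \right)} = -6 + A^{2}$
$B = 2$
$Z = 2688$ ($Z = 4 \cdot 672 = 2688$)
$E{\left(Y \right)} = -2$ ($E{\left(Y \right)} = -6 + 2^{2} = -6 + 4 = -2$)
$44504 - Z E{\left(B \right)} = 44504 - 2688 \left(-2\right) = 44504 - -5376 = 44504 + 5376 = 49880$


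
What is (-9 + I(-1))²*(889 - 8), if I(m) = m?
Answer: 88100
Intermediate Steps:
(-9 + I(-1))²*(889 - 8) = (-9 - 1)²*(889 - 8) = (-10)²*881 = 100*881 = 88100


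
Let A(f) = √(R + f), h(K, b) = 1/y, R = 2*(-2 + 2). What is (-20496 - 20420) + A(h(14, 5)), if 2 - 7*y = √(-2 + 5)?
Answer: -40916 + √7/√(2 - √3) ≈ -40911.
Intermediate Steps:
R = 0 (R = 2*0 = 0)
y = 2/7 - √3/7 (y = 2/7 - √(-2 + 5)/7 = 2/7 - √3/7 ≈ 0.038278)
h(K, b) = 1/(2/7 - √3/7)
A(f) = √f (A(f) = √(0 + f) = √f)
(-20496 - 20420) + A(h(14, 5)) = (-20496 - 20420) + √(14 + 7*√3) = -40916 + √(14 + 7*√3)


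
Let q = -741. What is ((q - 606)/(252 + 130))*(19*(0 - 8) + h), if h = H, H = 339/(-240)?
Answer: 16531731/30560 ≈ 540.96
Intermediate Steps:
H = -113/80 (H = 339*(-1/240) = -113/80 ≈ -1.4125)
h = -113/80 ≈ -1.4125
((q - 606)/(252 + 130))*(19*(0 - 8) + h) = ((-741 - 606)/(252 + 130))*(19*(0 - 8) - 113/80) = (-1347/382)*(19*(-8) - 113/80) = (-1347*1/382)*(-152 - 113/80) = -1347/382*(-12273/80) = 16531731/30560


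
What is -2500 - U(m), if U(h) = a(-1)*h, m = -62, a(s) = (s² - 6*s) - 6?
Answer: -2438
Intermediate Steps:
a(s) = -6 + s² - 6*s
U(h) = h (U(h) = (-6 + (-1)² - 6*(-1))*h = (-6 + 1 + 6)*h = 1*h = h)
-2500 - U(m) = -2500 - 1*(-62) = -2500 + 62 = -2438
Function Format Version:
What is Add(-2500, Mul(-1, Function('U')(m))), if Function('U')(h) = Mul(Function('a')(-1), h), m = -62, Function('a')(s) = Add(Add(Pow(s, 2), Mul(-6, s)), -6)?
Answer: -2438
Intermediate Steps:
Function('a')(s) = Add(-6, Pow(s, 2), Mul(-6, s))
Function('U')(h) = h (Function('U')(h) = Mul(Add(-6, Pow(-1, 2), Mul(-6, -1)), h) = Mul(Add(-6, 1, 6), h) = Mul(1, h) = h)
Add(-2500, Mul(-1, Function('U')(m))) = Add(-2500, Mul(-1, -62)) = Add(-2500, 62) = -2438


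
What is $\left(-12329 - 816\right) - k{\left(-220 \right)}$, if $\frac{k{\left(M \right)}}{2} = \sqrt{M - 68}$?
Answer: $-13145 - 24 i \sqrt{2} \approx -13145.0 - 33.941 i$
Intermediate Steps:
$k{\left(M \right)} = 2 \sqrt{-68 + M}$ ($k{\left(M \right)} = 2 \sqrt{M - 68} = 2 \sqrt{-68 + M}$)
$\left(-12329 - 816\right) - k{\left(-220 \right)} = \left(-12329 - 816\right) - 2 \sqrt{-68 - 220} = \left(-12329 - 816\right) - 2 \sqrt{-288} = -13145 - 2 \cdot 12 i \sqrt{2} = -13145 - 24 i \sqrt{2}$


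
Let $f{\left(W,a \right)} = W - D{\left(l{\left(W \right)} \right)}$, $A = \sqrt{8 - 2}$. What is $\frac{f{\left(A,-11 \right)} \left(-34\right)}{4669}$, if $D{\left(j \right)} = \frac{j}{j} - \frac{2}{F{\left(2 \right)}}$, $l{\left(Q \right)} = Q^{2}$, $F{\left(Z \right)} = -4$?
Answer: $\frac{51}{4669} - \frac{34 \sqrt{6}}{4669} \approx -0.0069143$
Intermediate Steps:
$A = \sqrt{6} \approx 2.4495$
$D{\left(j \right)} = \frac{3}{2}$ ($D{\left(j \right)} = \frac{j}{j} - \frac{2}{-4} = 1 - - \frac{1}{2} = 1 + \frac{1}{2} = \frac{3}{2}$)
$f{\left(W,a \right)} = - \frac{3}{2} + W$ ($f{\left(W,a \right)} = W - \frac{3}{2} = - \frac{3}{2} + W$)
$\frac{f{\left(A,-11 \right)} \left(-34\right)}{4669} = \frac{\left(- \frac{3}{2} + \sqrt{6}\right) \left(-34\right)}{4669} = \left(51 - 34 \sqrt{6}\right) \frac{1}{4669} = \frac{51}{4669} - \frac{34 \sqrt{6}}{4669}$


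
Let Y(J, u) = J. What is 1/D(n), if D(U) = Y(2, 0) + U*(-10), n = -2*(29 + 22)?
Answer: 1/1022 ≈ 0.00097847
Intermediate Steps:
n = -102 (n = -2*51 = -102)
D(U) = 2 - 10*U (D(U) = 2 + U*(-10) = 2 - 10*U)
1/D(n) = 1/(2 - 10*(-102)) = 1/(2 + 1020) = 1/1022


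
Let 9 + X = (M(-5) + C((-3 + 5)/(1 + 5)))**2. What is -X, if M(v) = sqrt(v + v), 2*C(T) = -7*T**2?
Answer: 6107/324 + 7*I*sqrt(10)/9 ≈ 18.849 + 2.4595*I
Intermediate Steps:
C(T) = -7*T**2/2 (C(T) = (-7*T**2)/2 = -7*T**2/2)
M(v) = sqrt(2)*sqrt(v) (M(v) = sqrt(2*v) = sqrt(2)*sqrt(v))
X = -9 + (-7/18 + I*sqrt(10))**2 (X = -9 + (sqrt(2)*sqrt(-5) - 7*(-3 + 5)**2/(1 + 5)**2/2)**2 = -9 + (sqrt(2)*(I*sqrt(5)) - 7*(2/6)**2/2)**2 = -9 + (I*sqrt(10) - 7*(2*(1/6))**2/2)**2 = -9 + (I*sqrt(10) - 7*(1/3)**2/2)**2 = -9 + (I*sqrt(10) - 7/2*1/9)**2 = -9 + (I*sqrt(10) - 7/18)**2 = -9 + (-7/18 + I*sqrt(10))**2 ≈ -18.849 - 2.4595*I)
-X = -(-6107/324 - 7*I*sqrt(10)/9) = 6107/324 + 7*I*sqrt(10)/9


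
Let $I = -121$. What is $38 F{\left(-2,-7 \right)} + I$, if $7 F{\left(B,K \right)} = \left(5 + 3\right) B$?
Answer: $- \frac{1455}{7} \approx -207.86$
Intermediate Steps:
$F{\left(B,K \right)} = \frac{8 B}{7}$ ($F{\left(B,K \right)} = \frac{\left(5 + 3\right) B}{7} = \frac{8 B}{7}$)
$38 F{\left(-2,-7 \right)} + I = 38 \cdot \frac{8}{7} \left(-2\right) - 121 = 38 \left(- \frac{16}{7}\right) - 121 = - \frac{608}{7} - 121 = - \frac{1455}{7}$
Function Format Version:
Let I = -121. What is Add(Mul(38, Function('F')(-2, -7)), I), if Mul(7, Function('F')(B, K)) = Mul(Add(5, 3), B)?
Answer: Rational(-1455, 7) ≈ -207.86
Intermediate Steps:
Function('F')(B, K) = Mul(Rational(8, 7), B) (Function('F')(B, K) = Mul(Rational(1, 7), Mul(Add(5, 3), B)) = Mul(Rational(1, 7), Mul(8, B)) = Mul(Rational(8, 7), B))
Add(Mul(38, Function('F')(-2, -7)), I) = Add(Mul(38, Mul(Rational(8, 7), -2)), -121) = Add(Mul(38, Rational(-16, 7)), -121) = Add(Rational(-608, 7), -121) = Rational(-1455, 7)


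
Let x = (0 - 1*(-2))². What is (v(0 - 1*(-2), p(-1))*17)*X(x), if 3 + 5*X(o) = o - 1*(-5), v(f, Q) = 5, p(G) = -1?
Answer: 102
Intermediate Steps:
x = 4 (x = (0 + 2)² = 2² = 4)
X(o) = ⅖ + o/5 (X(o) = -⅗ + (o - 1*(-5))/5 = -⅗ + (o + 5)/5 = -⅗ + (5 + o)/5 = -⅗ + (1 + o/5) = ⅖ + o/5)
(v(0 - 1*(-2), p(-1))*17)*X(x) = (5*17)*(⅖ + (⅕)*4) = 85*(⅖ + ⅘) = 85*(6/5) = 102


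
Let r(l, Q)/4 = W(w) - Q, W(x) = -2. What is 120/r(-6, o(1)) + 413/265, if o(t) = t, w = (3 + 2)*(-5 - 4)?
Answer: -2237/265 ≈ -8.4415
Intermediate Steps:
w = -45 (w = 5*(-9) = -45)
r(l, Q) = -8 - 4*Q (r(l, Q) = 4*(-2 - Q) = -8 - 4*Q)
120/r(-6, o(1)) + 413/265 = 120/(-8 - 4*1) + 413/265 = 120/(-8 - 4) + 413*(1/265) = 120/(-12) + 413/265 = 120*(-1/12) + 413/265 = -10 + 413/265 = -2237/265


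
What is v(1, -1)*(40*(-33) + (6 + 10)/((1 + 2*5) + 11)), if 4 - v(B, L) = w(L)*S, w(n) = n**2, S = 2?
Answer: -29024/11 ≈ -2638.5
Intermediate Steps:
v(B, L) = 4 - 2*L**2 (v(B, L) = 4 - L**2*2 = 4 - 2*L**2)
v(1, -1)*(40*(-33) + (6 + 10)/((1 + 2*5) + 11)) = (4 - 2*(-1)**2)*(40*(-33) + (6 + 10)/((1 + 2*5) + 11)) = (4 - 2*1)*(-1320 + 16/((1 + 10) + 11)) = (4 - 2)*(-1320 + 16/(11 + 11)) = 2*(-1320 + 16/22) = 2*(-1320 + 16*(1/22)) = 2*(-1320 + 8/11) = 2*(-14512/11) = -29024/11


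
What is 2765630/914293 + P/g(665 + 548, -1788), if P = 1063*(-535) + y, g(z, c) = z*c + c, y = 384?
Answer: 6522776890213/1984593643176 ≈ 3.2867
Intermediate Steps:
g(z, c) = c + c*z (g(z, c) = c*z + c = c + c*z)
P = -568321 (P = 1063*(-535) + 384 = -568705 + 384 = -568321)
2765630/914293 + P/g(665 + 548, -1788) = 2765630/914293 - 568321*(-1/(1788*(1 + (665 + 548)))) = 2765630*(1/914293) - 568321*(-1/(1788*(1 + 1213))) = 2765630/914293 - 568321/((-1788*1214)) = 2765630/914293 - 568321/(-2170632) = 2765630/914293 - 568321*(-1/2170632) = 2765630/914293 + 568321/2170632 = 6522776890213/1984593643176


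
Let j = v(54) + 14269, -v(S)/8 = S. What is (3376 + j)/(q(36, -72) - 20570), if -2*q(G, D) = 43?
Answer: -34426/41183 ≈ -0.83593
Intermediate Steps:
v(S) = -8*S
q(G, D) = -43/2 (q(G, D) = -½*43 = -43/2)
j = 13837 (j = -8*54 + 14269 = -432 + 14269 = 13837)
(3376 + j)/(q(36, -72) - 20570) = (3376 + 13837)/(-43/2 - 20570) = 17213/(-41183/2) = 17213*(-2/41183) = -34426/41183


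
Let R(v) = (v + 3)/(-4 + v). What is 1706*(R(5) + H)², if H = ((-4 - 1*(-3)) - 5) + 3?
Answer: 42650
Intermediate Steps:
R(v) = (3 + v)/(-4 + v)
H = -3 (H = ((-4 + 3) - 5) + 3 = (-1 - 5) + 3 = -6 + 3 = -3)
1706*(R(5) + H)² = 1706*((3 + 5)/(-4 + 5) - 3)² = 1706*(8/1 - 3)² = 1706*(1*8 - 3)² = 1706*(8 - 3)² = 1706*5² = 1706*25 = 42650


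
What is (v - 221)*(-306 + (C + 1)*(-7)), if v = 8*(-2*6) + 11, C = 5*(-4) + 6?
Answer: 65790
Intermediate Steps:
C = -14 (C = -20 + 6 = -14)
v = -85 (v = 8*(-12) + 11 = -96 + 11 = -85)
(v - 221)*(-306 + (C + 1)*(-7)) = (-85 - 221)*(-306 + (-14 + 1)*(-7)) = -306*(-306 - 13*(-7)) = -306*(-306 + 91) = -306*(-215) = 65790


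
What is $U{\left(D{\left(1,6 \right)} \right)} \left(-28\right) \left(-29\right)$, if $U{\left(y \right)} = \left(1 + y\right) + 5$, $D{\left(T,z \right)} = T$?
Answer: $5684$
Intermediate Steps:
$U{\left(y \right)} = 6 + y$
$U{\left(D{\left(1,6 \right)} \right)} \left(-28\right) \left(-29\right) = \left(6 + 1\right) \left(-28\right) \left(-29\right) = 7 \left(-28\right) \left(-29\right) = \left(-196\right) \left(-29\right) = 5684$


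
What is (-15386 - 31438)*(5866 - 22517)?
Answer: 779666424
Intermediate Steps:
(-15386 - 31438)*(5866 - 22517) = -46824*(-16651) = 779666424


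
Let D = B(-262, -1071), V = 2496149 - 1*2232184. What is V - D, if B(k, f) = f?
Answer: 265036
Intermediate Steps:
V = 263965 (V = 2496149 - 2232184 = 263965)
D = -1071
V - D = 263965 - 1*(-1071) = 263965 + 1071 = 265036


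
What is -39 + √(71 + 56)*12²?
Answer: -39 + 144*√127 ≈ 1583.8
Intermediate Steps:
-39 + √(71 + 56)*12² = -39 + √127*144 = -39 + 144*√127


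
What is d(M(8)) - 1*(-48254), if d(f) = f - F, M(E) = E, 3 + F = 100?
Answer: 48165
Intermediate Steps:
F = 97 (F = -3 + 100 = 97)
d(f) = -97 + f (d(f) = f - 1*97 = f - 97 = -97 + f)
d(M(8)) - 1*(-48254) = (-97 + 8) - 1*(-48254) = -89 + 48254 = 48165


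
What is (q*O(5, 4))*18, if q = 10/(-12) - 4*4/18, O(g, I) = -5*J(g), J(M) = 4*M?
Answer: 3100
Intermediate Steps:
O(g, I) = -20*g
q = -31/18 (q = 10*(-1/12) - 16*1/18 = -5/6 - 8/9 = -31/18 ≈ -1.7222)
(q*O(5, 4))*18 = -(-310)*5/9*18 = -31/18*(-100)*18 = (1550/9)*18 = 3100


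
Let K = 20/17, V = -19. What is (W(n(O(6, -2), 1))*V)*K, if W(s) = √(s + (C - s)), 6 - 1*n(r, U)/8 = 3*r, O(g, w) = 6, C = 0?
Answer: 0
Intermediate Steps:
n(r, U) = 48 - 24*r
W(s) = 0 (W(s) = √(s + (0 - s)) = √(s - s) = √0 = 0)
K = 20/17 (K = 20*(1/17) = 20/17 ≈ 1.1765)
(W(n(O(6, -2), 1))*V)*K = (0*(-19))*(20/17) = 0*(20/17) = 0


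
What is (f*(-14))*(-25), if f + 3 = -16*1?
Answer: -6650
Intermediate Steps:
f = -19 (f = -3 - 16*1 = -3 - 16 = -19)
(f*(-14))*(-25) = -19*(-14)*(-25) = 266*(-25) = -6650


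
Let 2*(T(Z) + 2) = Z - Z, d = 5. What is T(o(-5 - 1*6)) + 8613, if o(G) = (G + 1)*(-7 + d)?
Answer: 8611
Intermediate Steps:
o(G) = -2 - 2*G (o(G) = (G + 1)*(-7 + 5) = (1 + G)*(-2) = -2 - 2*G)
T(Z) = -2 (T(Z) = -2 + (Z - Z)/2 = -2 + (½)*0 = -2 + 0 = -2)
T(o(-5 - 1*6)) + 8613 = -2 + 8613 = 8611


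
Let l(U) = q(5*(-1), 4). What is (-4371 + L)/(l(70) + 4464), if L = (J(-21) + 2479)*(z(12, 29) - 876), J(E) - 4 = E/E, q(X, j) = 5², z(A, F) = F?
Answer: -2108319/4489 ≈ -469.66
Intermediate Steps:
q(X, j) = 25
J(E) = 5 (J(E) = 4 + E/E = 4 + 1 = 5)
l(U) = 25
L = -2103948 (L = (5 + 2479)*(29 - 876) = 2484*(-847) = -2103948)
(-4371 + L)/(l(70) + 4464) = (-4371 - 2103948)/(25 + 4464) = -2108319/4489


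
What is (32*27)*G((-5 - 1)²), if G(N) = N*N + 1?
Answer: 1120608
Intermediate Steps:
G(N) = 1 + N² (G(N) = N² + 1 = 1 + N²)
(32*27)*G((-5 - 1)²) = (32*27)*(1 + ((-5 - 1)²)²) = 864*(1 + ((-6)²)²) = 864*(1 + 36²) = 864*(1 + 1296) = 864*1297 = 1120608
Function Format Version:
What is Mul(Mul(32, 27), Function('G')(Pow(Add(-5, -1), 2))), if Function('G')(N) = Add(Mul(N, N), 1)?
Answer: 1120608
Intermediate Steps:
Function('G')(N) = Add(1, Pow(N, 2)) (Function('G')(N) = Add(Pow(N, 2), 1) = Add(1, Pow(N, 2)))
Mul(Mul(32, 27), Function('G')(Pow(Add(-5, -1), 2))) = Mul(Mul(32, 27), Add(1, Pow(Pow(Add(-5, -1), 2), 2))) = Mul(864, Add(1, Pow(Pow(-6, 2), 2))) = Mul(864, Add(1, Pow(36, 2))) = Mul(864, Add(1, 1296)) = Mul(864, 1297) = 1120608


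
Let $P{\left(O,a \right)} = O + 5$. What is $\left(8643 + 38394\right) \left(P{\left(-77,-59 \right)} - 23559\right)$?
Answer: $-1111531347$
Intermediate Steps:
$P{\left(O,a \right)} = 5 + O$
$\left(8643 + 38394\right) \left(P{\left(-77,-59 \right)} - 23559\right) = \left(8643 + 38394\right) \left(\left(5 - 77\right) - 23559\right) = 47037 \left(-72 - 23559\right) = 47037 \left(-23631\right) = -1111531347$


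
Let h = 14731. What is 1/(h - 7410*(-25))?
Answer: 1/199981 ≈ 5.0005e-6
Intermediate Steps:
1/(h - 7410*(-25)) = 1/(14731 - 7410*(-25)) = 1/(14731 + 185250) = 1/199981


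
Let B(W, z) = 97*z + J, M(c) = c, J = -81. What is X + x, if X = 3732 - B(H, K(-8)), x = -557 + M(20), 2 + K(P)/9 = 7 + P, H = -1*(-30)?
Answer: 5895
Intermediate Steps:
H = 30
K(P) = 45 + 9*P (K(P) = -18 + 9*(7 + P) = -18 + (63 + 9*P) = 45 + 9*P)
B(W, z) = -81 + 97*z (B(W, z) = 97*z - 81 = -81 + 97*z)
x = -537 (x = -557 + 20 = -537)
X = 6432 (X = 3732 - (-81 + 97*(45 + 9*(-8))) = 3732 - (-81 + 97*(45 - 72)) = 3732 - (-81 + 97*(-27)) = 3732 - (-81 - 2619) = 3732 - 1*(-2700) = 3732 + 2700 = 6432)
X + x = 6432 - 537 = 5895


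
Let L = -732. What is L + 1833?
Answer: 1101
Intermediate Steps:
L + 1833 = -732 + 1833 = 1101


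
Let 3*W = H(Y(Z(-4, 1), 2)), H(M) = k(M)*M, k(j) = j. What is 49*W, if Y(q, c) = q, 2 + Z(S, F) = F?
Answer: 49/3 ≈ 16.333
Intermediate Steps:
Z(S, F) = -2 + F
H(M) = M² (H(M) = M*M = M²)
W = ⅓ (W = (-2 + 1)²/3 = (⅓)*(-1)² = (⅓)*1 = ⅓ ≈ 0.33333)
49*W = 49*(⅓) = 49/3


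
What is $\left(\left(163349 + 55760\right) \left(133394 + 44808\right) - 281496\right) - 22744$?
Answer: $39045357778$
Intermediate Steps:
$\left(\left(163349 + 55760\right) \left(133394 + 44808\right) - 281496\right) - 22744 = \left(219109 \cdot 178202 - 281496\right) - 22744 = \left(39045662018 - 281496\right) - 22744 = 39045380522 - 22744 = 39045357778$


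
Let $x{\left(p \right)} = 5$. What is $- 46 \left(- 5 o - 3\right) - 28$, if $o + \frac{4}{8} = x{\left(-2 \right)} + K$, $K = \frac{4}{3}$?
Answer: $\frac{4355}{3} \approx 1451.7$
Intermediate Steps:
$K = \frac{4}{3}$ ($K = 4 \cdot \frac{1}{3} = \frac{4}{3} \approx 1.3333$)
$o = \frac{35}{6}$ ($o = - \frac{1}{2} + \left(5 + \frac{4}{3}\right) = - \frac{1}{2} + \frac{19}{3} = \frac{35}{6} \approx 5.8333$)
$- 46 \left(- 5 o - 3\right) - 28 = - 46 \left(\left(-5\right) \frac{35}{6} - 3\right) - 28 = - 46 \left(- \frac{175}{6} - 3\right) - 28 = \left(-46\right) \left(- \frac{193}{6}\right) - 28 = \frac{4439}{3} - 28 = \frac{4355}{3}$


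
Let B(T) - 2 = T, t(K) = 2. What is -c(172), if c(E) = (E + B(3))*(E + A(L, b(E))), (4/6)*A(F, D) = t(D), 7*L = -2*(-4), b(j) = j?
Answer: -30975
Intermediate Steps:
L = 8/7 (L = (-2*(-4))/7 = (1/7)*8 = 8/7 ≈ 1.1429)
A(F, D) = 3 (A(F, D) = (3/2)*2 = 3)
B(T) = 2 + T
c(E) = (3 + E)*(5 + E) (c(E) = (E + (2 + 3))*(E + 3) = (E + 5)*(3 + E) = (5 + E)*(3 + E) = (3 + E)*(5 + E))
-c(172) = -(15 + 172**2 + 8*172) = -(15 + 29584 + 1376) = -1*30975 = -30975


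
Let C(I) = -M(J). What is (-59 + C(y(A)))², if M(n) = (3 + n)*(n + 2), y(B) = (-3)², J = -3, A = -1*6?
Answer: 3481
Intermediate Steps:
A = -6
y(B) = 9
M(n) = (2 + n)*(3 + n) (M(n) = (3 + n)*(2 + n) = (2 + n)*(3 + n))
C(I) = 0 (C(I) = -(6 + (-3)² + 5*(-3)) = -(6 + 9 - 15) = -1*0 = 0)
(-59 + C(y(A)))² = (-59 + 0)² = (-59)² = 3481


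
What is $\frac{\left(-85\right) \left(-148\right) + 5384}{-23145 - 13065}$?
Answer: $- \frac{2994}{6035} \approx -0.49611$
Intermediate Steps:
$\frac{\left(-85\right) \left(-148\right) + 5384}{-23145 - 13065} = \frac{12580 + 5384}{-36210} = 17964 \left(- \frac{1}{36210}\right) = - \frac{2994}{6035}$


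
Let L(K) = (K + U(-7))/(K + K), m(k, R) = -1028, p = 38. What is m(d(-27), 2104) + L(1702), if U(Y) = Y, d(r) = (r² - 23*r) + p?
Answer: -3497617/3404 ≈ -1027.5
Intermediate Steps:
d(r) = 38 + r² - 23*r (d(r) = (r² - 23*r) + 38 = 38 + r² - 23*r)
L(K) = (-7 + K)/(2*K) (L(K) = (K - 7)/(K + K) = (-7 + K)/((2*K)) = (-7 + K)*(1/(2*K)) = (-7 + K)/(2*K))
m(d(-27), 2104) + L(1702) = -1028 + (½)*(-7 + 1702)/1702 = -1028 + (½)*(1/1702)*1695 = -1028 + 1695/3404 = -3497617/3404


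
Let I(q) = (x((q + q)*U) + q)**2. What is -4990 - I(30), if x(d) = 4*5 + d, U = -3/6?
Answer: -5390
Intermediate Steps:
U = -1/2 (U = -3*1/6 = -1/2 ≈ -0.50000)
x(d) = 20 + d
I(q) = 400 (I(q) = ((20 + (q + q)*(-1/2)) + q)**2 = ((20 + (2*q)*(-1/2)) + q)**2 = ((20 - q) + q)**2 = 20**2 = 400)
-4990 - I(30) = -4990 - 1*400 = -4990 - 400 = -5390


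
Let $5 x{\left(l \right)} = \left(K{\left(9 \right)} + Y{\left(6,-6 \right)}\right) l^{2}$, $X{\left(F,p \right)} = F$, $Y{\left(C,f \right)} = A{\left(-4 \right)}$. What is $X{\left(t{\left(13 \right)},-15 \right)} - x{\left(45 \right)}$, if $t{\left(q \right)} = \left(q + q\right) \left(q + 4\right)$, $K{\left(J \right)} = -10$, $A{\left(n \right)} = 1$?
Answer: $4087$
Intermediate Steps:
$Y{\left(C,f \right)} = 1$
$t{\left(q \right)} = 2 q \left(4 + q\right)$
$x{\left(l \right)} = - \frac{9 l^{2}}{5}$ ($x{\left(l \right)} = \frac{\left(-10 + 1\right) l^{2}}{5} = \frac{\left(-9\right) l^{2}}{5} = - \frac{9 l^{2}}{5}$)
$X{\left(t{\left(13 \right)},-15 \right)} - x{\left(45 \right)} = 2 \cdot 13 \left(4 + 13\right) - - \frac{9 \cdot 45^{2}}{5} = 2 \cdot 13 \cdot 17 - \left(- \frac{9}{5}\right) 2025 = 442 - -3645 = 442 + 3645 = 4087$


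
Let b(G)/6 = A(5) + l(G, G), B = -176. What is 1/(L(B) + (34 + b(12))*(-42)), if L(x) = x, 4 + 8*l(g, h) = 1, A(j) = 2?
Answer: -2/4027 ≈ -0.00049665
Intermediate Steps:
l(g, h) = -3/8 (l(g, h) = -1/2 + (1/8)*1 = -1/2 + 1/8 = -3/8)
b(G) = 39/4 (b(G) = 6*(2 - 3/8) = 6*(13/8) = 39/4)
1/(L(B) + (34 + b(12))*(-42)) = 1/(-176 + (34 + 39/4)*(-42)) = 1/(-176 + (175/4)*(-42)) = 1/(-176 - 3675/2) = 1/(-4027/2) = -2/4027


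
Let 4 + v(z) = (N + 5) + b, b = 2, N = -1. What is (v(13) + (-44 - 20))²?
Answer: 3844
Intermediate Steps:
v(z) = 2 (v(z) = -4 + ((-1 + 5) + 2) = -4 + (4 + 2) = -4 + 6 = 2)
(v(13) + (-44 - 20))² = (2 + (-44 - 20))² = (2 - 64)² = (-62)² = 3844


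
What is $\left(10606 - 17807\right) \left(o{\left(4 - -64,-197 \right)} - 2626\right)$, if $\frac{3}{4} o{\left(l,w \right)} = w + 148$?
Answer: $\frac{58140874}{3} \approx 1.938 \cdot 10^{7}$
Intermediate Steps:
$o{\left(l,w \right)} = \frac{592}{3} + \frac{4 w}{3}$ ($o{\left(l,w \right)} = \frac{4 \left(w + 148\right)}{3} = \frac{4 \left(148 + w\right)}{3} = \frac{592}{3} + \frac{4 w}{3}$)
$\left(10606 - 17807\right) \left(o{\left(4 - -64,-197 \right)} - 2626\right) = \left(10606 - 17807\right) \left(\left(\frac{592}{3} + \frac{4}{3} \left(-197\right)\right) - 2626\right) = - 7201 \left(\left(\frac{592}{3} - \frac{788}{3}\right) - 2626\right) = - 7201 \left(- \frac{196}{3} - 2626\right) = \left(-7201\right) \left(- \frac{8074}{3}\right) = \frac{58140874}{3}$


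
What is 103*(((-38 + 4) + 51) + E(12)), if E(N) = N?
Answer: 2987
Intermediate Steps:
103*(((-38 + 4) + 51) + E(12)) = 103*(((-38 + 4) + 51) + 12) = 103*((-34 + 51) + 12) = 103*(17 + 12) = 103*29 = 2987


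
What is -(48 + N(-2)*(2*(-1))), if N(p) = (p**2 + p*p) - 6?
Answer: -44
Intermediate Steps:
N(p) = -6 + 2*p**2 (N(p) = (p**2 + p**2) - 6 = 2*p**2 - 6 = -6 + 2*p**2)
-(48 + N(-2)*(2*(-1))) = -(48 + (-6 + 2*(-2)**2)*(2*(-1))) = -(48 + (-6 + 2*4)*(-2)) = -(48 + (-6 + 8)*(-2)) = -(48 + 2*(-2)) = -(48 - 4) = -1*44 = -44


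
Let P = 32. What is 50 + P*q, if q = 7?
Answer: 274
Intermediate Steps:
50 + P*q = 50 + 32*7 = 50 + 224 = 274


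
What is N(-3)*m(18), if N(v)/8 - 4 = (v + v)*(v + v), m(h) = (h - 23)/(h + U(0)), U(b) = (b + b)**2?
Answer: -800/9 ≈ -88.889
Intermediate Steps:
U(b) = 4*b**2 (U(b) = (2*b)**2 = 4*b**2)
m(h) = (-23 + h)/h (m(h) = (h - 23)/(h + 4*0**2) = (-23 + h)/(h + 4*0) = (-23 + h)/(h + 0) = (-23 + h)/h)
N(v) = 32 + 32*v**2 (N(v) = 32 + 8*((v + v)*(v + v)) = 32 + 8*((2*v)*(2*v)) = 32 + 8*(4*v**2) = 32 + 32*v**2)
N(-3)*m(18) = (32 + 32*(-3)**2)*((-23 + 18)/18) = (32 + 32*9)*((1/18)*(-5)) = (32 + 288)*(-5/18) = 320*(-5/18) = -800/9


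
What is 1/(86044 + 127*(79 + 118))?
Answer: 1/111063 ≈ 9.0039e-6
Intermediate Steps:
1/(86044 + 127*(79 + 118)) = 1/(86044 + 127*197) = 1/(86044 + 25019) = 1/111063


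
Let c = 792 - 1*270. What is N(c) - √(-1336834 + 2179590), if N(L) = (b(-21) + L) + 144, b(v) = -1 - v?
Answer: 686 - 2*√210689 ≈ -232.02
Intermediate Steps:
c = 522 (c = 792 - 270 = 522)
N(L) = 164 + L (N(L) = ((-1 - 1*(-21)) + L) + 144 = ((-1 + 21) + L) + 144 = (20 + L) + 144 = 164 + L)
N(c) - √(-1336834 + 2179590) = (164 + 522) - √(-1336834 + 2179590) = 686 - √842756 = 686 - 2*√210689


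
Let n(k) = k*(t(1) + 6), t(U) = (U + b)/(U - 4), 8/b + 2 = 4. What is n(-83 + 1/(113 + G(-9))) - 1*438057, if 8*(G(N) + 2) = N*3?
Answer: -1132430146/2583 ≈ -4.3842e+5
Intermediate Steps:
b = 4 (b = 8/(-2 + 4) = 8/2 = 8*(½) = 4)
G(N) = -2 + 3*N/8 (G(N) = -2 + (N*3)/8 = -2 + (3*N)/8 = -2 + 3*N/8)
t(U) = (4 + U)/(-4 + U) (t(U) = (U + 4)/(U - 4) = (4 + U)/(-4 + U))
n(k) = 13*k/3 (n(k) = k*((4 + 1)/(-4 + 1) + 6) = k*(5/(-3) + 6) = k*(-⅓*5 + 6) = k*(-5/3 + 6) = k*(13/3) = 13*k/3)
n(-83 + 1/(113 + G(-9))) - 1*438057 = 13*(-83 + 1/(113 + (-2 + (3/8)*(-9))))/3 - 1*438057 = 13*(-83 + 1/(113 + (-2 - 27/8)))/3 - 438057 = 13*(-83 + 1/(113 - 43/8))/3 - 438057 = 13*(-83 + 1/(861/8))/3 - 438057 = 13*(-83 + 8/861)/3 - 438057 = (13/3)*(-71455/861) - 438057 = -928915/2583 - 438057 = -1132430146/2583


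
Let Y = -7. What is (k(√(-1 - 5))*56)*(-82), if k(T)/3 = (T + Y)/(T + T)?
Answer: -6888 - 8036*I*√6 ≈ -6888.0 - 19684.0*I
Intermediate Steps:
k(T) = 3*(-7 + T)/(2*T) (k(T) = 3*((T - 7)/(T + T)) = 3*((-7 + T)/((2*T))) = 3*((-7 + T)*(1/(2*T))) = 3*((-7 + T)/(2*T)) = 3*(-7 + T)/(2*T))
(k(√(-1 - 5))*56)*(-82) = ((3*(-7 + √(-1 - 5))/(2*(√(-1 - 5))))*56)*(-82) = ((3*(-7 + √(-6))/(2*(√(-6))))*56)*(-82) = ((3*(-7 + I*√6)/(2*((I*√6))))*56)*(-82) = ((3*(-I*√6/6)*(-7 + I*√6)/2)*56)*(-82) = (-I*√6*(-7 + I*√6)/4*56)*(-82) = -14*I*√6*(-7 + I*√6)*(-82) = 1148*I*√6*(-7 + I*√6)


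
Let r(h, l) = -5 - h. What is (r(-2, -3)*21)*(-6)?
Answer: 378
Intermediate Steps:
(r(-2, -3)*21)*(-6) = ((-5 - 1*(-2))*21)*(-6) = ((-5 + 2)*21)*(-6) = -3*21*(-6) = -63*(-6) = 378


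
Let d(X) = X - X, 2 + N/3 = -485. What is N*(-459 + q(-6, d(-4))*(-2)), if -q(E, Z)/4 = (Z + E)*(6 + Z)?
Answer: 1091367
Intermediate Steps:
N = -1461 (N = -6 + 3*(-485) = -6 - 1455 = -1461)
d(X) = 0
q(E, Z) = -4*(6 + Z)*(E + Z) (q(E, Z) = -4*(Z + E)*(6 + Z) = -4*(E + Z)*(6 + Z) = -4*(6 + Z)*(E + Z))
N*(-459 + q(-6, d(-4))*(-2)) = -1461*(-459 + (-24*(-6) - 24*0 - 4*0**2 - 4*(-6)*0)*(-2)) = -1461*(-459 + (144 + 0 - 4*0 + 0)*(-2)) = -1461*(-459 + (144 + 0 + 0 + 0)*(-2)) = -1461*(-459 + 144*(-2)) = -1461*(-459 - 288) = -1461*(-747) = 1091367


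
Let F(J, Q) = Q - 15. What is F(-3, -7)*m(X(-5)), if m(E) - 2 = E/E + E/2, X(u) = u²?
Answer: -341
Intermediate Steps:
m(E) = 3 + E/2 (m(E) = 2 + (E/E + E/2) = 2 + (1 + E*(½)) = 2 + (1 + E/2) = 3 + E/2)
F(J, Q) = -15 + Q
F(-3, -7)*m(X(-5)) = (-15 - 7)*(3 + (½)*(-5)²) = -22*(3 + (½)*25) = -22*(3 + 25/2) = -22*31/2 = -341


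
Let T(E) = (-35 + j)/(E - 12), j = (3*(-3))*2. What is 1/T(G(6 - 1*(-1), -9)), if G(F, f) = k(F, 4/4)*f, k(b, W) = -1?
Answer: 3/53 ≈ 0.056604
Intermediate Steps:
j = -18 (j = -9*2 = -18)
G(F, f) = -f
T(E) = -53/(-12 + E) (T(E) = (-35 - 18)/(E - 12) = -53/(-12 + E))
1/T(G(6 - 1*(-1), -9)) = 1/(-53/(-12 - 1*(-9))) = 1/(-53/(-12 + 9)) = 1/(-53/(-3)) = 1/(-53*(-⅓)) = 1/(53/3) = 3/53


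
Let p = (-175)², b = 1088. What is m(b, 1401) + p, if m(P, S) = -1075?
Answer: 29550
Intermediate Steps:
p = 30625
m(b, 1401) + p = -1075 + 30625 = 29550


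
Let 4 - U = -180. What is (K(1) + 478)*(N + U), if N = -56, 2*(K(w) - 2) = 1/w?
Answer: 61504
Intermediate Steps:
K(w) = 2 + 1/(2*w)
U = 184 (U = 4 - 1*(-180) = 4 + 180 = 184)
(K(1) + 478)*(N + U) = ((2 + (½)/1) + 478)*(-56 + 184) = ((2 + (½)*1) + 478)*128 = ((2 + ½) + 478)*128 = (5/2 + 478)*128 = (961/2)*128 = 61504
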